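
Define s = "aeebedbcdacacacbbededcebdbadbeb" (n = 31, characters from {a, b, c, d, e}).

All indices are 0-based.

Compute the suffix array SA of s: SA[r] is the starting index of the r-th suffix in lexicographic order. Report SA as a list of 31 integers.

[9, 11, 13, 26, 0, 30, 25, 15, 6, 23, 28, 3, 16, 10, 12, 14, 7, 21, 8, 24, 5, 27, 20, 18, 29, 22, 2, 4, 19, 17, 1]

rank | idx | suffix
   0 |   9 | acacacbbededcebdbadbeb
   1 |  11 | acacbbededcebdbadbeb
   2 |  13 | acbbededcebdbadbeb
   3 |  26 | adbeb
   4 |   0 | aeebedbcdacacacbbededcebdbadbeb
   5 |  30 | b
   6 |  25 | badbeb
   7 |  15 | bbededcebdbadbeb
   8 |   6 | bcdacacacbbededcebdbadbeb
   9 |  23 | bdbadbeb
  10 |  28 | beb
  11 |   3 | bedbcdacacacbbededcebdbadbeb
  12 |  16 | bededcebdbadbeb
  13 |  10 | cacacbbededcebdbadbeb
  14 |  12 | cacbbededcebdbadbeb
  15 |  14 | cbbededcebdbadbeb
  16 |   7 | cdacacacbbededcebdbadbeb
  17 |  21 | cebdbadbeb
  18 |   8 | dacacacbbededcebdbadbeb
  19 |  24 | dbadbeb
  20 |   5 | dbcdacacacbbededcebdbadbeb
  21 |  27 | dbeb
  22 |  20 | dcebdbadbeb
  23 |  18 | dedcebdbadbeb
  24 |  29 | eb
  25 |  22 | ebdbadbeb
  26 |   2 | ebedbcdacacacbbededcebdbadbeb
  27 |   4 | edbcdacacacbbededcebdbadbeb
  28 |  19 | edcebdbadbeb
  29 |  17 | ededcebdbadbeb
  30 |   1 | eebedbcdacacacbbededcebdbadbeb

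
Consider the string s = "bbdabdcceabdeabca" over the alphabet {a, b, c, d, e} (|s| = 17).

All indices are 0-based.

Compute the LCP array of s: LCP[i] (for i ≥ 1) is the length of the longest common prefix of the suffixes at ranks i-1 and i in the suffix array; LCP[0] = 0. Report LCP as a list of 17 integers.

[0, 1, 2, 3, 0, 1, 1, 2, 2, 0, 1, 1, 0, 1, 1, 0, 3]

sorted suffixes:
  #0 SA[0]=16  'a'
  #1 SA[1]=13  'abca'
  #2 SA[2]=3  'abdcceabdeabca'
  #3 SA[3]=9  'abdeabca'
  #4 SA[4]=0  'bbdabdcceabdeabca'
  #5 SA[5]=14  'bca'
  #6 SA[6]=1  'bdabdcceabdeabca'
  #7 SA[7]=4  'bdcceabdeabca'
  #8 SA[8]=10  'bdeabca'
  #9 SA[9]=15  'ca'
  #10 SA[10]=6  'cceabdeabca'
  #11 SA[11]=7  'ceabdeabca'
  #12 SA[12]=2  'dabdcceabdeabca'
  #13 SA[13]=5  'dcceabdeabca'
  #14 SA[14]=11  'deabca'
  #15 SA[15]=12  'eabca'
  #16 SA[16]=8  'eabdeabca'

SA = [16, 13, 3, 9, 0, 14, 1, 4, 10, 15, 6, 7, 2, 5, 11, 12, 8]
rank  pair      lcp
   1  s[16:],s[13:]  1  'a'
   2  s[13:],s[3:]  2  'ab'
   3  s[3:],s[9:]  3  'abd'
   4  s[9:],s[0:]  0  ''
   5  s[0:],s[14:]  1  'b'
   6  s[14:],s[1:]  1  'b'
   7  s[1:],s[4:]  2  'bd'
   8  s[4:],s[10:]  2  'bd'
   9  s[10:],s[15:]  0  ''
  10  s[15:],s[6:]  1  'c'
  11  s[6:],s[7:]  1  'c'
  12  s[7:],s[2:]  0  ''
  13  s[2:],s[5:]  1  'd'
  14  s[5:],s[11:]  1  'd'
  15  s[11:],s[12:]  0  ''
  16  s[12:],s[8:]  3  'eab'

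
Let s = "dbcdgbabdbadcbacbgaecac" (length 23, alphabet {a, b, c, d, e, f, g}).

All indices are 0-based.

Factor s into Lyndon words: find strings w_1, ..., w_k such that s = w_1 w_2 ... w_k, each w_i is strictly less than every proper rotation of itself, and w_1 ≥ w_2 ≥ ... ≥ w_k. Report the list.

["d", "bcdg", "b", "abdbadcbacbgaecac"]

emit factor 1: 'd' (i=0, period=1)
emit factor 2: 'bcdg' (i=1, period=4)
emit factor 3: 'b' (i=5, period=1)
emit factor 4: 'abdbadcbacbgaecac' (i=6, period=17)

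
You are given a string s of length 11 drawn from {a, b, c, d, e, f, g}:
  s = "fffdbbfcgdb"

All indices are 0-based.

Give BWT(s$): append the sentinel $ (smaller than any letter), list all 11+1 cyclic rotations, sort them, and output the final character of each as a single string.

rank  rotation      last
    0  $fffdbbfcgdb  b
    1  b$fffdbbfcgd  d
    2  bbfcgdb$fffd  d
    3  bfcgdb$fffdb  b
    4  cgdb$fffdbbf  f
    5  db$fffdbbfcg  g
    6  dbbfcgdb$fff  f
    7  fcgdb$fffdbb  b
    8  fdbbfcgdb$ff  f
    9  ffdbbfcgdb$f  f
   10  fffdbbfcgdb$  $
   11  gdb$fffdbbfc  c

bddbfgfbff$c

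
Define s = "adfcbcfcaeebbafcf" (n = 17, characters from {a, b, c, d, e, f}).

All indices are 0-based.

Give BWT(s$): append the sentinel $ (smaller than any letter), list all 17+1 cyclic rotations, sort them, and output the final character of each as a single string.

f$cbbecfffbaeaccda

rank  rotation            last
    0  $adfcbcfcaeebbafcf  f
    1  adfcbcfcaeebbafcf$  $
    2  aeebbafcf$adfcbcfc  c
    3  afcf$adfcbcfcaeebb  b
    4  bafcf$adfcbcfcaeeb  b
    5  bbafcf$adfcbcfcaee  e
    6  bcfcaeebbafcf$adfc  c
    7  caeebbafcf$adfcbcf  f
    8  cbcfcaeebbafcf$adf  f
    9  cf$adfcbcfcaeebbaf  f
   10  cfcaeebbafcf$adfcb  b
   11  dfcbcfcaeebbafcf$a  a
   12  ebbafcf$adfcbcfcae  e
   13  eebbafcf$adfcbcfca  a
   14  f$adfcbcfcaeebbafc  c
   15  fcaeebbafcf$adfcbc  c
   16  fcbcfcaeebbafcf$ad  d
   17  fcf$adfcbcfcaeebba  a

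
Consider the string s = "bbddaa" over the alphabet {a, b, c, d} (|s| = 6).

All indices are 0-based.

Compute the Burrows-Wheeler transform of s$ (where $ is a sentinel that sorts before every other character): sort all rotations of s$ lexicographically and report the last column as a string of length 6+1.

rank  rotation last
    0  $bbddaa  a
    1  a$bbdda  a
    2  aa$bbdd  d
    3  bbddaa$  $
    4  bddaa$b  b
    5  daa$bbd  d
    6  ddaa$bb  b

aad$bdb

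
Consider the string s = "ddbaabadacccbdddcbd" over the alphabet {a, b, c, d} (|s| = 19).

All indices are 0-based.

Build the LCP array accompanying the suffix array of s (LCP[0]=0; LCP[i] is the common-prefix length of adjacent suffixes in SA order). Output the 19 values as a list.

rank→(start, suffix):
  0 → (3, 'aabadacccbdddcbd')
  1 → (4, 'abadacccbdddcbd')
  2 → (8, 'acccbdddcbd')
  3 → (6, 'adacccbdddcbd')
  4 → (2, 'baabadacccbdddcbd')
  5 → (5, 'badacccbdddcbd')
  6 → (17, 'bd')
  7 → (12, 'bdddcbd')
  8 → (16, 'cbd')
  9 → (11, 'cbdddcbd')
  10 → (10, 'ccbdddcbd')
  11 → (9, 'cccbdddcbd')
  12 → (18, 'd')
  13 → (7, 'dacccbdddcbd')
  14 → (1, 'dbaabadacccbdddcbd')
  15 → (15, 'dcbd')
  16 → (0, 'ddbaabadacccbdddcbd')
  17 → (14, 'ddcbd')
  18 → (13, 'dddcbd')

SA = [3, 4, 8, 6, 2, 5, 17, 12, 16, 11, 10, 9, 18, 7, 1, 15, 0, 14, 13]
rank  pair      lcp
   1  s[3:],s[4:]  1  'a'
   2  s[4:],s[8:]  1  'a'
   3  s[8:],s[6:]  1  'a'
   4  s[6:],s[2:]  0  ''
   5  s[2:],s[5:]  2  'ba'
   6  s[5:],s[17:]  1  'b'
   7  s[17:],s[12:]  2  'bd'
   8  s[12:],s[16:]  0  ''
   9  s[16:],s[11:]  3  'cbd'
  10  s[11:],s[10:]  1  'c'
  11  s[10:],s[9:]  2  'cc'
  12  s[9:],s[18:]  0  ''
  13  s[18:],s[7:]  1  'd'
  14  s[7:],s[1:]  1  'd'
  15  s[1:],s[15:]  1  'd'
  16  s[15:],s[0:]  1  'd'
  17  s[0:],s[14:]  2  'dd'
  18  s[14:],s[13:]  2  'dd'

[0, 1, 1, 1, 0, 2, 1, 2, 0, 3, 1, 2, 0, 1, 1, 1, 1, 2, 2]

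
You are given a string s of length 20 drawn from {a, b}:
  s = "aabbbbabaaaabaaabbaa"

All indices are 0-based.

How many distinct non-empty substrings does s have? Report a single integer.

162

rank→(start, suffix):
  0 → (19, 'a')
  1 → (18, 'aa')
  2 → (8, 'aaaabaaabbaa')
  3 → (9, 'aaabaaabbaa')
  4 → (13, 'aaabbaa')
  5 → (10, 'aabaaabbaa')
  6 → (14, 'aabbaa')
  7 → (0, 'aabbbbabaaaabaaabbaa')
  8 → (6, 'abaaaabaaabbaa')
  9 → (11, 'abaaabbaa')
  10 → (15, 'abbaa')
  11 → (1, 'abbbbabaaaabaaabbaa')
  12 → (17, 'baa')
  13 → (7, 'baaaabaaabbaa')
  14 → (12, 'baaabbaa')
  15 → (5, 'babaaaabaaabbaa')
  16 → (16, 'bbaa')
  17 → (4, 'bbabaaaabaaabbaa')
  18 → (3, 'bbbabaaaabaaabbaa')
  19 → (2, 'bbbbabaaaabaaabbaa')

SA = [19, 18, 8, 9, 13, 10, 14, 0, 6, 11, 15, 1, 17, 7, 12, 5, 16, 4, 3, 2]
rank  pair      lcp
   1  s[19:],s[18:]  1  'a'
   2  s[18:],s[8:]  2  'aa'
   3  s[8:],s[9:]  3  'aaa'
   4  s[9:],s[13:]  4  'aaab'
   5  s[13:],s[10:]  2  'aa'
   6  s[10:],s[14:]  3  'aab'
   7  s[14:],s[0:]  4  'aabb'
   8  s[0:],s[6:]  1  'a'
   9  s[6:],s[11:]  5  'abaaa'
  10  s[11:],s[15:]  2  'ab'
  11  s[15:],s[1:]  3  'abb'
  12  s[1:],s[17:]  0  ''
  13  s[17:],s[7:]  3  'baa'
  14  s[7:],s[12:]  4  'baaa'
  15  s[12:],s[5:]  2  'ba'
  16  s[5:],s[16:]  1  'b'
  17  s[16:],s[4:]  3  'bba'
  18  s[4:],s[3:]  2  'bb'
  19  s[3:],s[2:]  3  'bbb'

n(n+1)/2 = 20·21/2 = 210
Σ LCP = 0 + 1 + 2 + 3 + 4 + 2 + 3 + 4 + 1 + 5 + 2 + 3 + 0 + 3 + 4 + 2 + 1 + 3 + 2 + 3 = 48
distinct = 210 − 48 = 162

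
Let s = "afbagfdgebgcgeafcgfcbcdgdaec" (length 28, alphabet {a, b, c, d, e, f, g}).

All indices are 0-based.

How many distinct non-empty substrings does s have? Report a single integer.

sorted suffixes:
  #0 SA[0]=25  'aec'
  #1 SA[1]=0  'afbagfdgebgcgeafcgfcbcdgdaec'
  #2 SA[2]=14  'afcgfcbcdgdaec'
  #3 SA[3]=3  'agfdgebgcgeafcgfcbcdgdaec'
  #4 SA[4]=2  'bagfdgebgcgeafcgfcbcdgdaec'
  #5 SA[5]=20  'bcdgdaec'
  #6 SA[6]=9  'bgcgeafcgfcbcdgdaec'
  #7 SA[7]=27  'c'
  #8 SA[8]=19  'cbcdgdaec'
  #9 SA[9]=21  'cdgdaec'
  #10 SA[10]=11  'cgeafcgfcbcdgdaec'
  #11 SA[11]=16  'cgfcbcdgdaec'
  #12 SA[12]=24  'daec'
  #13 SA[13]=22  'dgdaec'
  #14 SA[14]=6  'dgebgcgeafcgfcbcdgdaec'
  #15 SA[15]=13  'eafcgfcbcdgdaec'
  #16 SA[16]=8  'ebgcgeafcgfcbcdgdaec'
  #17 SA[17]=26  'ec'
  #18 SA[18]=1  'fbagfdgebgcgeafcgfcbcdgdaec'
  #19 SA[19]=18  'fcbcdgdaec'
  #20 SA[20]=15  'fcgfcbcdgdaec'
  #21 SA[21]=5  'fdgebgcgeafcgfcbcdgdaec'
  #22 SA[22]=10  'gcgeafcgfcbcdgdaec'
  #23 SA[23]=23  'gdaec'
  #24 SA[24]=12  'geafcgfcbcdgdaec'
  #25 SA[25]=7  'gebgcgeafcgfcbcdgdaec'
  #26 SA[26]=17  'gfcbcdgdaec'
  #27 SA[27]=4  'gfdgebgcgeafcgfcbcdgdaec'

SA = [25, 0, 14, 3, 2, 20, 9, 27, 19, 21, 11, 16, 24, 22, 6, 13, 8, 26, 1, 18, 15, 5, 10, 23, 12, 7, 17, 4]
rank  pair      lcp
   1  s[25:],s[0:]  1  'a'
   2  s[0:],s[14:]  2  'af'
   3  s[14:],s[3:]  1  'a'
   4  s[3:],s[2:]  0  ''
   5  s[2:],s[20:]  1  'b'
   6  s[20:],s[9:]  1  'b'
   7  s[9:],s[27:]  0  ''
   8  s[27:],s[19:]  1  'c'
   9  s[19:],s[21:]  1  'c'
  10  s[21:],s[11:]  1  'c'
  11  s[11:],s[16:]  2  'cg'
  12  s[16:],s[24:]  0  ''
  13  s[24:],s[22:]  1  'd'
  14  s[22:],s[6:]  2  'dg'
  15  s[6:],s[13:]  0  ''
  16  s[13:],s[8:]  1  'e'
  17  s[8:],s[26:]  1  'e'
  18  s[26:],s[1:]  0  ''
  19  s[1:],s[18:]  1  'f'
  20  s[18:],s[15:]  2  'fc'
  21  s[15:],s[5:]  1  'f'
  22  s[5:],s[10:]  0  ''
  23  s[10:],s[23:]  1  'g'
  24  s[23:],s[12:]  1  'g'
  25  s[12:],s[7:]  2  'ge'
  26  s[7:],s[17:]  1  'g'
  27  s[17:],s[4:]  2  'gf'

n(n+1)/2 = 28·29/2 = 406
Σ LCP = 0 + 1 + 2 + 1 + 0 + 1 + 1 + 0 + 1 + 1 + 1 + 2 + 0 + 1 + 2 + 0 + 1 + 1 + 0 + 1 + 2 + 1 + 0 + 1 + 1 + 2 + 1 + 2 = 27
distinct = 406 − 27 = 379

379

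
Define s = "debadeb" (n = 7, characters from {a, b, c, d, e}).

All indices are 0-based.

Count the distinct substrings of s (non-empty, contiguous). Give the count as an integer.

22

rank→(start, suffix):
  0 → (3, 'adeb')
  1 → (6, 'b')
  2 → (2, 'badeb')
  3 → (4, 'deb')
  4 → (0, 'debadeb')
  5 → (5, 'eb')
  6 → (1, 'ebadeb')

SA = [3, 6, 2, 4, 0, 5, 1]
rank  pair      lcp
   1  s[3:],s[6:]  0  ''
   2  s[6:],s[2:]  1  'b'
   3  s[2:],s[4:]  0  ''
   4  s[4:],s[0:]  3  'deb'
   5  s[0:],s[5:]  0  ''
   6  s[5:],s[1:]  2  'eb'

n(n+1)/2 = 7·8/2 = 28
Σ LCP = 0 + 0 + 1 + 0 + 3 + 0 + 2 = 6
distinct = 28 − 6 = 22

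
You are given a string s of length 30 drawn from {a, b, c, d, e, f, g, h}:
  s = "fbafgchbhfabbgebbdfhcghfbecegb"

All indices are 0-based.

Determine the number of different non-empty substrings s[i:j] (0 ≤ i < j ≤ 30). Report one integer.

sorted suffixes:
  #0 SA[0]=10  'abbgebbdfhcghfbecegb'
  #1 SA[1]=2  'afgchbhfabbgebbdfhcghfbecegb'
  #2 SA[2]=29  'b'
  #3 SA[3]=1  'bafgchbhfabbgebbdfhcghfbecegb'
  #4 SA[4]=15  'bbdfhcghfbecegb'
  #5 SA[5]=11  'bbgebbdfhcghfbecegb'
  #6 SA[6]=16  'bdfhcghfbecegb'
  #7 SA[7]=24  'becegb'
  #8 SA[8]=12  'bgebbdfhcghfbecegb'
  #9 SA[9]=7  'bhfabbgebbdfhcghfbecegb'
  #10 SA[10]=26  'cegb'
  #11 SA[11]=20  'cghfbecegb'
  #12 SA[12]=5  'chbhfabbgebbdfhcghfbecegb'
  #13 SA[13]=17  'dfhcghfbecegb'
  #14 SA[14]=14  'ebbdfhcghfbecegb'
  #15 SA[15]=25  'ecegb'
  #16 SA[16]=27  'egb'
  #17 SA[17]=9  'fabbgebbdfhcghfbecegb'
  #18 SA[18]=0  'fbafgchbhfabbgebbdfhcghfbecegb'
  #19 SA[19]=23  'fbecegb'
  #20 SA[20]=3  'fgchbhfabbgebbdfhcghfbecegb'
  #21 SA[21]=18  'fhcghfbecegb'
  #22 SA[22]=28  'gb'
  #23 SA[23]=4  'gchbhfabbgebbdfhcghfbecegb'
  #24 SA[24]=13  'gebbdfhcghfbecegb'
  #25 SA[25]=21  'ghfbecegb'
  #26 SA[26]=6  'hbhfabbgebbdfhcghfbecegb'
  #27 SA[27]=19  'hcghfbecegb'
  #28 SA[28]=8  'hfabbgebbdfhcghfbecegb'
  #29 SA[29]=22  'hfbecegb'

SA = [10, 2, 29, 1, 15, 11, 16, 24, 12, 7, 26, 20, 5, 17, 14, 25, 27, 9, 0, 23, 3, 18, 28, 4, 13, 21, 6, 19, 8, 22]
rank  pair      lcp
   1  s[10:],s[2:]  1  'a'
   2  s[2:],s[29:]  0  ''
   3  s[29:],s[1:]  1  'b'
   4  s[1:],s[15:]  1  'b'
   5  s[15:],s[11:]  2  'bb'
   6  s[11:],s[16:]  1  'b'
   7  s[16:],s[24:]  1  'b'
   8  s[24:],s[12:]  1  'b'
   9  s[12:],s[7:]  1  'b'
  10  s[7:],s[26:]  0  ''
  11  s[26:],s[20:]  1  'c'
  12  s[20:],s[5:]  1  'c'
  13  s[5:],s[17:]  0  ''
  14  s[17:],s[14:]  0  ''
  15  s[14:],s[25:]  1  'e'
  16  s[25:],s[27:]  1  'e'
  17  s[27:],s[9:]  0  ''
  18  s[9:],s[0:]  1  'f'
  19  s[0:],s[23:]  2  'fb'
  20  s[23:],s[3:]  1  'f'
  21  s[3:],s[18:]  1  'f'
  22  s[18:],s[28:]  0  ''
  23  s[28:],s[4:]  1  'g'
  24  s[4:],s[13:]  1  'g'
  25  s[13:],s[21:]  1  'g'
  26  s[21:],s[6:]  0  ''
  27  s[6:],s[19:]  1  'h'
  28  s[19:],s[8:]  1  'h'
  29  s[8:],s[22:]  2  'hf'

n(n+1)/2 = 30·31/2 = 465
Σ LCP = 0 + 1 + 0 + 1 + 1 + 2 + 1 + 1 + 1 + 1 + 0 + 1 + 1 + 0 + 0 + 1 + 1 + 0 + 1 + 2 + 1 + 1 + 0 + 1 + 1 + 1 + 0 + 1 + 1 + 2 = 25
distinct = 465 − 25 = 440

440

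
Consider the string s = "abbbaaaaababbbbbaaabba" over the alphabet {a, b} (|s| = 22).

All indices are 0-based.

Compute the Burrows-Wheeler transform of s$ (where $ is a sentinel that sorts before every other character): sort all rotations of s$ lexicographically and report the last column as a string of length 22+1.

rank  rotation                 last
    0  $abbbaaaaababbbbbaaabba  a
    1  a$abbbaaaaababbbbbaaabb  b
    2  aaaaababbbbbaaabba$abbb  b
    3  aaaababbbbbaaabba$abbba  a
    4  aaababbbbbaaabba$abbbaa  a
    5  aaabba$abbbaaaaababbbbb  b
    6  aababbbbbaaabba$abbbaaa  a
    7  aabba$abbbaaaaababbbbba  a
    8  ababbbbbaaabba$abbbaaaa  a
    9  abba$abbbaaaaababbbbbaa  a
   10  abbbaaaaababbbbbaaabba$  $
   11  abbbbbaaabba$abbbaaaaab  b
   12  ba$abbbaaaaababbbbbaaab  b
   13  baaaaababbbbbaaabba$abb  b
   14  baaabba$abbbaaaaababbbb  b
   15  babbbbbaaabba$abbbaaaaa  a
   16  bba$abbbaaaaababbbbbaaa  a
   17  bbaaaaababbbbbaaabba$ab  b
   18  bbaaabba$abbbaaaaababbb  b
   19  bbbaaaaababbbbbaaabba$a  a
   20  bbbaaabba$abbbaaaaababb  b
   21  bbbbaaabba$abbbaaaaabab  b
   22  bbbbbaaabba$abbbaaaaaba  a

abbaabaaaa$bbbbaabbabba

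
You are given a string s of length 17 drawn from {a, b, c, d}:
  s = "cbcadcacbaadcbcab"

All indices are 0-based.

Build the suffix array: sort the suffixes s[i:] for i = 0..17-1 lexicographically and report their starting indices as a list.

rank | idx | suffix
   0 |   9 | aadcbcab
   1 |  15 | ab
   2 |   6 | acbaadcbcab
   3 |   3 | adcacbaadcbcab
   4 |  10 | adcbcab
   5 |  16 | b
   6 |   8 | baadcbcab
   7 |  13 | bcab
   8 |   1 | bcadcacbaadcbcab
   9 |  14 | cab
  10 |   5 | cacbaadcbcab
  11 |   2 | cadcacbaadcbcab
  12 |   7 | cbaadcbcab
  13 |  12 | cbcab
  14 |   0 | cbcadcacbaadcbcab
  15 |   4 | dcacbaadcbcab
  16 |  11 | dcbcab

[9, 15, 6, 3, 10, 16, 8, 13, 1, 14, 5, 2, 7, 12, 0, 4, 11]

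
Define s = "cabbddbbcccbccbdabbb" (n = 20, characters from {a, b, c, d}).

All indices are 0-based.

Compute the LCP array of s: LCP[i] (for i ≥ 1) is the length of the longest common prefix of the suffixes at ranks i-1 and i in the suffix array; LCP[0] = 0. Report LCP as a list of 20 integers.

[0, 3, 0, 1, 2, 2, 2, 1, 3, 1, 2, 0, 1, 2, 1, 3, 2, 0, 1, 1]

sorted suffixes:
  #0 SA[0]=16  'abbb'
  #1 SA[1]=1  'abbddbbcccbccbdabbb'
  #2 SA[2]=19  'b'
  #3 SA[3]=18  'bb'
  #4 SA[4]=17  'bbb'
  #5 SA[5]=6  'bbcccbccbdabbb'
  #6 SA[6]=2  'bbddbbcccbccbdabbb'
  #7 SA[7]=11  'bccbdabbb'
  #8 SA[8]=7  'bcccbccbdabbb'
  #9 SA[9]=14  'bdabbb'
  #10 SA[10]=3  'bddbbcccbccbdabbb'
  #11 SA[11]=0  'cabbddbbcccbccbdabbb'
  #12 SA[12]=10  'cbccbdabbb'
  #13 SA[13]=13  'cbdabbb'
  #14 SA[14]=9  'ccbccbdabbb'
  #15 SA[15]=12  'ccbdabbb'
  #16 SA[16]=8  'cccbccbdabbb'
  #17 SA[17]=15  'dabbb'
  #18 SA[18]=5  'dbbcccbccbdabbb'
  #19 SA[19]=4  'ddbbcccbccbdabbb'

SA = [16, 1, 19, 18, 17, 6, 2, 11, 7, 14, 3, 0, 10, 13, 9, 12, 8, 15, 5, 4]
i: (SA[i-1],SA[i]) lcp shared
  1: (16,1) 3 'abb'
  2: (1,19) 0 ''
  3: (19,18) 1 'b'
  4: (18,17) 2 'bb'
  5: (17,6) 2 'bb'
  6: (6,2) 2 'bb'
  7: (2,11) 1 'b'
  8: (11,7) 3 'bcc'
  9: (7,14) 1 'b'
  10: (14,3) 2 'bd'
  11: (3,0) 0 ''
  12: (0,10) 1 'c'
  13: (10,13) 2 'cb'
  14: (13,9) 1 'c'
  15: (9,12) 3 'ccb'
  16: (12,8) 2 'cc'
  17: (8,15) 0 ''
  18: (15,5) 1 'd'
  19: (5,4) 1 'd'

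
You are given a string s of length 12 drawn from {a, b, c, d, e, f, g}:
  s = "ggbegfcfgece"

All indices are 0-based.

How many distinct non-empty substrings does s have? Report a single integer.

sorted suffixes:
  #0 SA[0]=2  'begfcfgece'
  #1 SA[1]=10  'ce'
  #2 SA[2]=6  'cfgece'
  #3 SA[3]=11  'e'
  #4 SA[4]=9  'ece'
  #5 SA[5]=3  'egfcfgece'
  #6 SA[6]=5  'fcfgece'
  #7 SA[7]=7  'fgece'
  #8 SA[8]=1  'gbegfcfgece'
  #9 SA[9]=8  'gece'
  #10 SA[10]=4  'gfcfgece'
  #11 SA[11]=0  'ggbegfcfgece'

SA = [2, 10, 6, 11, 9, 3, 5, 7, 1, 8, 4, 0]
i: (SA[i-1],SA[i]) lcp shared
  1: (2,10) 0 ''
  2: (10,6) 1 'c'
  3: (6,11) 0 ''
  4: (11,9) 1 'e'
  5: (9,3) 1 'e'
  6: (3,5) 0 ''
  7: (5,7) 1 'f'
  8: (7,1) 0 ''
  9: (1,8) 1 'g'
  10: (8,4) 1 'g'
  11: (4,0) 1 'g'

n(n+1)/2 = 12·13/2 = 78
Σ LCP = 0 + 0 + 1 + 0 + 1 + 1 + 0 + 1 + 0 + 1 + 1 + 1 = 7
distinct = 78 − 7 = 71

71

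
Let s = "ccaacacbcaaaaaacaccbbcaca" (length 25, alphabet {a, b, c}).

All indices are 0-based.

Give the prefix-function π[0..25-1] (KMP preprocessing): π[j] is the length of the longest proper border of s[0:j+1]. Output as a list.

[0, 1, 0, 0, 1, 0, 1, 0, 1, 0, 0, 0, 0, 0, 0, 1, 0, 1, 2, 0, 0, 1, 0, 1, 0]

π[0] = 0
j=1 s[j]='c': π[1]=1 (border 'c')
j=2 s[j]='a': k: 1→0; π[2]=0 (border '')
j=3 s[j]='a': π[3]=0 (border '')
j=4 s[j]='c': π[4]=1 (border 'c')
j=5 s[j]='a': k: 1→0; π[5]=0 (border '')
j=6 s[j]='c': π[6]=1 (border 'c')
j=7 s[j]='b': k: 1→0; π[7]=0 (border '')
j=8 s[j]='c': π[8]=1 (border 'c')
j=9 s[j]='a': k: 1→0; π[9]=0 (border '')
j=10 s[j]='a': π[10]=0 (border '')
j=11 s[j]='a': π[11]=0 (border '')
j=12 s[j]='a': π[12]=0 (border '')
j=13 s[j]='a': π[13]=0 (border '')
j=14 s[j]='a': π[14]=0 (border '')
j=15 s[j]='c': π[15]=1 (border 'c')
j=16 s[j]='a': k: 1→0; π[16]=0 (border '')
j=17 s[j]='c': π[17]=1 (border 'c')
j=18 s[j]='c': π[18]=2 (border 'cc')
j=19 s[j]='b': k: 2→1→0; π[19]=0 (border '')
j=20 s[j]='b': π[20]=0 (border '')
j=21 s[j]='c': π[21]=1 (border 'c')
j=22 s[j]='a': k: 1→0; π[22]=0 (border '')
j=23 s[j]='c': π[23]=1 (border 'c')
j=24 s[j]='a': k: 1→0; π[24]=0 (border '')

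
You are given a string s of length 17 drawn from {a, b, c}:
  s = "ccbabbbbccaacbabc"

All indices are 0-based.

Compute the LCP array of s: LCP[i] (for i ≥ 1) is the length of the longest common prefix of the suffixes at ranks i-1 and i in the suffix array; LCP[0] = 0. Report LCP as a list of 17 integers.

rank | idx | suffix
   0 |  10 | aacbabc
   1 |   3 | abbbbccaacbabc
   2 |  14 | abc
   3 |  11 | acbabc
   4 |   2 | babbbbccaacbabc
   5 |  13 | babc
   6 |   4 | bbbbccaacbabc
   7 |   5 | bbbccaacbabc
   8 |   6 | bbccaacbabc
   9 |  15 | bc
  10 |   7 | bccaacbabc
  11 |  16 | c
  12 |   9 | caacbabc
  13 |   1 | cbabbbbccaacbabc
  14 |  12 | cbabc
  15 |   8 | ccaacbabc
  16 |   0 | ccbabbbbccaacbabc

SA = [10, 3, 14, 11, 2, 13, 4, 5, 6, 15, 7, 16, 9, 1, 12, 8, 0]
[i] adj suffixes → lcp
  [1] 10/3 → 1 ('a')
  [2] 3/14 → 2 ('ab')
  [3] 14/11 → 1 ('a')
  [4] 11/2 → 0 ('')
  [5] 2/13 → 3 ('bab')
  [6] 13/4 → 1 ('b')
  [7] 4/5 → 3 ('bbb')
  [8] 5/6 → 2 ('bb')
  [9] 6/15 → 1 ('b')
  [10] 15/7 → 2 ('bc')
  [11] 7/16 → 0 ('')
  [12] 16/9 → 1 ('c')
  [13] 9/1 → 1 ('c')
  [14] 1/12 → 4 ('cbab')
  [15] 12/8 → 1 ('c')
  [16] 8/0 → 2 ('cc')

[0, 1, 2, 1, 0, 3, 1, 3, 2, 1, 2, 0, 1, 1, 4, 1, 2]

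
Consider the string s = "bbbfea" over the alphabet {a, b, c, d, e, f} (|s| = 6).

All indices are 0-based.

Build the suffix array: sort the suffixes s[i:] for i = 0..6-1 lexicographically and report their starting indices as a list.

[5, 0, 1, 2, 4, 3]

rank→(start, suffix):
  0 → (5, 'a')
  1 → (0, 'bbbfea')
  2 → (1, 'bbfea')
  3 → (2, 'bfea')
  4 → (4, 'ea')
  5 → (3, 'fea')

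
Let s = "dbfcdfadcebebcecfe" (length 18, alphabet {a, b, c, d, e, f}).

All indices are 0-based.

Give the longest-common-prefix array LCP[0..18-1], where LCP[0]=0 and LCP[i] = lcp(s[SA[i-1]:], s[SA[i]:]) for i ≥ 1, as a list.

[0, 0, 1, 1, 0, 1, 2, 1, 0, 1, 1, 0, 1, 2, 1, 0, 1, 1]

rank | idx | suffix
   0 |   6 | adcebebcecfe
   1 |  12 | bcecfe
   2 |  10 | bebcecfe
   3 |   1 | bfcdfadcebebcecfe
   4 |   3 | cdfadcebebcecfe
   5 |   8 | cebebcecfe
   6 |  13 | cecfe
   7 |  15 | cfe
   8 |   0 | dbfcdfadcebebcecfe
   9 |   7 | dcebebcecfe
  10 |   4 | dfadcebebcecfe
  11 |  17 | e
  12 |  11 | ebcecfe
  13 |   9 | ebebcecfe
  14 |  14 | ecfe
  15 |   5 | fadcebebcecfe
  16 |   2 | fcdfadcebebcecfe
  17 |  16 | fe

SA = [6, 12, 10, 1, 3, 8, 13, 15, 0, 7, 4, 17, 11, 9, 14, 5, 2, 16]
[i] adj suffixes → lcp
  [1] 6/12 → 0 ('')
  [2] 12/10 → 1 ('b')
  [3] 10/1 → 1 ('b')
  [4] 1/3 → 0 ('')
  [5] 3/8 → 1 ('c')
  [6] 8/13 → 2 ('ce')
  [7] 13/15 → 1 ('c')
  [8] 15/0 → 0 ('')
  [9] 0/7 → 1 ('d')
  [10] 7/4 → 1 ('d')
  [11] 4/17 → 0 ('')
  [12] 17/11 → 1 ('e')
  [13] 11/9 → 2 ('eb')
  [14] 9/14 → 1 ('e')
  [15] 14/5 → 0 ('')
  [16] 5/2 → 1 ('f')
  [17] 2/16 → 1 ('f')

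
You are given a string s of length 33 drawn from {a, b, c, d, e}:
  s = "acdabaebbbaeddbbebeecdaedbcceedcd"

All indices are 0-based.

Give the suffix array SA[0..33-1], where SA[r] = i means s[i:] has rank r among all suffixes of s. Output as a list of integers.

[3, 0, 5, 22, 10, 4, 9, 8, 7, 14, 25, 15, 17, 26, 31, 1, 20, 27, 32, 2, 21, 13, 24, 30, 12, 6, 16, 19, 23, 29, 11, 18, 28]

rank→(start, suffix):
  0 → (3, 'abaebbbaeddbbebeecdaedbcceedcd')
  1 → (0, 'acdabaebbbaeddbbebeecdaedbcceedcd')
  2 → (5, 'aebbbaeddbbebeecdaedbcceedcd')
  3 → (22, 'aedbcceedcd')
  4 → (10, 'aeddbbebeecdaedbcceedcd')
  5 → (4, 'baebbbaeddbbebeecdaedbcceedcd')
  6 → (9, 'baeddbbebeecdaedbcceedcd')
  7 → (8, 'bbaeddbbebeecdaedbcceedcd')
  8 → (7, 'bbbaeddbbebeecdaedbcceedcd')
  9 → (14, 'bbebeecdaedbcceedcd')
  10 → (25, 'bcceedcd')
  11 → (15, 'bebeecdaedbcceedcd')
  12 → (17, 'beecdaedbcceedcd')
  13 → (26, 'cceedcd')
  14 → (31, 'cd')
  15 → (1, 'cdabaebbbaeddbbebeecdaedbcceedcd')
  16 → (20, 'cdaedbcceedcd')
  17 → (27, 'ceedcd')
  18 → (32, 'd')
  19 → (2, 'dabaebbbaeddbbebeecdaedbcceedcd')
  20 → (21, 'daedbcceedcd')
  21 → (13, 'dbbebeecdaedbcceedcd')
  22 → (24, 'dbcceedcd')
  23 → (30, 'dcd')
  24 → (12, 'ddbbebeecdaedbcceedcd')
  25 → (6, 'ebbbaeddbbebeecdaedbcceedcd')
  26 → (16, 'ebeecdaedbcceedcd')
  27 → (19, 'ecdaedbcceedcd')
  28 → (23, 'edbcceedcd')
  29 → (29, 'edcd')
  30 → (11, 'eddbbebeecdaedbcceedcd')
  31 → (18, 'eecdaedbcceedcd')
  32 → (28, 'eedcd')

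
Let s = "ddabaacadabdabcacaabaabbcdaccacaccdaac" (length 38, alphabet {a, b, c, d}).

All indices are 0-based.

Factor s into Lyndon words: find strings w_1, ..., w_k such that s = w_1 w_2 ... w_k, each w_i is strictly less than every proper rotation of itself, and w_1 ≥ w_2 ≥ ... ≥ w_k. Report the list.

emit factor 1: 'd' (i=0, period=1)
emit factor 2: 'd' (i=1, period=1)
emit factor 3: 'ab' (i=2, period=2)
emit factor 4: 'aacadabdabcac' (i=4, period=13)
emit factor 5: 'aabaabbcdaccacaccdaac' (i=17, period=21)

["d", "d", "ab", "aacadabdabcac", "aabaabbcdaccacaccdaac"]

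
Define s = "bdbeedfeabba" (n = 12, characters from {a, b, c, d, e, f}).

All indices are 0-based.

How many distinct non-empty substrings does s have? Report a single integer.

71

rank→(start, suffix):
  0 → (11, 'a')
  1 → (8, 'abba')
  2 → (10, 'ba')
  3 → (9, 'bba')
  4 → (0, 'bdbeedfeabba')
  5 → (2, 'beedfeabba')
  6 → (1, 'dbeedfeabba')
  7 → (5, 'dfeabba')
  8 → (7, 'eabba')
  9 → (4, 'edfeabba')
  10 → (3, 'eedfeabba')
  11 → (6, 'feabba')

SA = [11, 8, 10, 9, 0, 2, 1, 5, 7, 4, 3, 6]
[i] adj suffixes → lcp
  [1] 11/8 → 1 ('a')
  [2] 8/10 → 0 ('')
  [3] 10/9 → 1 ('b')
  [4] 9/0 → 1 ('b')
  [5] 0/2 → 1 ('b')
  [6] 2/1 → 0 ('')
  [7] 1/5 → 1 ('d')
  [8] 5/7 → 0 ('')
  [9] 7/4 → 1 ('e')
  [10] 4/3 → 1 ('e')
  [11] 3/6 → 0 ('')

n(n+1)/2 = 12·13/2 = 78
Σ LCP = 0 + 1 + 0 + 1 + 1 + 1 + 0 + 1 + 0 + 1 + 1 + 0 = 7
distinct = 78 − 7 = 71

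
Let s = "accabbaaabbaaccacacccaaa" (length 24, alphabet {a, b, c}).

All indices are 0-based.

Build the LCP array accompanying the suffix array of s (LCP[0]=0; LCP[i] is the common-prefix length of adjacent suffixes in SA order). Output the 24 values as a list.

[0, 1, 2, 3, 2, 2, 1, 5, 1, 2, 4, 3, 0, 3, 1, 4, 0, 2, 2, 3, 1, 3, 3, 2]

rank→(start, suffix):
  0 → (23, 'a')
  1 → (22, 'aa')
  2 → (21, 'aaa')
  3 → (6, 'aaabbaaccacacccaaa')
  4 → (7, 'aabbaaccacacccaaa')
  5 → (11, 'aaccacacccaaa')
  6 → (3, 'abbaaabbaaccacacccaaa')
  7 → (8, 'abbaaccacacccaaa')
  8 → (15, 'acacccaaa')
  9 → (0, 'accabbaaabbaaccacacccaaa')
  10 → (12, 'accacacccaaa')
  11 → (17, 'acccaaa')
  12 → (5, 'baaabbaaccacacccaaa')
  13 → (10, 'baaccacacccaaa')
  14 → (4, 'bbaaabbaaccacacccaaa')
  15 → (9, 'bbaaccacacccaaa')
  16 → (20, 'caaa')
  17 → (2, 'cabbaaabbaaccacacccaaa')
  18 → (14, 'cacacccaaa')
  19 → (16, 'cacccaaa')
  20 → (19, 'ccaaa')
  21 → (1, 'ccabbaaabbaaccacacccaaa')
  22 → (13, 'ccacacccaaa')
  23 → (18, 'cccaaa')

SA = [23, 22, 21, 6, 7, 11, 3, 8, 15, 0, 12, 17, 5, 10, 4, 9, 20, 2, 14, 16, 19, 1, 13, 18]
[i] adj suffixes → lcp
  [1] 23/22 → 1 ('a')
  [2] 22/21 → 2 ('aa')
  [3] 21/6 → 3 ('aaa')
  [4] 6/7 → 2 ('aa')
  [5] 7/11 → 2 ('aa')
  [6] 11/3 → 1 ('a')
  [7] 3/8 → 5 ('abbaa')
  [8] 8/15 → 1 ('a')
  [9] 15/0 → 2 ('ac')
  [10] 0/12 → 4 ('acca')
  [11] 12/17 → 3 ('acc')
  [12] 17/5 → 0 ('')
  [13] 5/10 → 3 ('baa')
  [14] 10/4 → 1 ('b')
  [15] 4/9 → 4 ('bbaa')
  [16] 9/20 → 0 ('')
  [17] 20/2 → 2 ('ca')
  [18] 2/14 → 2 ('ca')
  [19] 14/16 → 3 ('cac')
  [20] 16/19 → 1 ('c')
  [21] 19/1 → 3 ('cca')
  [22] 1/13 → 3 ('cca')
  [23] 13/18 → 2 ('cc')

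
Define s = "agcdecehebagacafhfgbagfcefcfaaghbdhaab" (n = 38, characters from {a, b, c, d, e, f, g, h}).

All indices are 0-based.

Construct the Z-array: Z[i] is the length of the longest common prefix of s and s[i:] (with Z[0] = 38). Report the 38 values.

Z[0]=38
i=1: i≥r, start 0; Z[1]=0
i=2: i≥r, start 0; Z[2]=0
i=3: i≥r, start 0; Z[3]=0
i=4: i≥r, start 0; Z[4]=0
i=5: i≥r, start 0; Z[5]=0
i=6: i≥r, start 0; Z[6]=0
i=7: i≥r, start 0; Z[7]=0
i=8: i≥r, start 0; Z[8]=0
i=9: i≥r, start 0; Z[9]=0
i=10: i≥r, start 0; Z[10]=2 grow→box=[10,12)
i=11: min(r-i=1, Z[1]=0)=0; Z[11]=0
i=12: i≥r, start 0; Z[12]=1 grow→box=[12,13)
i=13: i≥r, start 0; Z[13]=0
i=14: i≥r, start 0; Z[14]=1 grow→box=[14,15)
i=15: i≥r, start 0; Z[15]=0
i=16: i≥r, start 0; Z[16]=0
i=17: i≥r, start 0; Z[17]=0
i=18: i≥r, start 0; Z[18]=0
i=19: i≥r, start 0; Z[19]=0
i=20: i≥r, start 0; Z[20]=2 grow→box=[20,22)
i=21: min(r-i=1, Z[1]=0)=0; Z[21]=0
i=22: i≥r, start 0; Z[22]=0
i=23: i≥r, start 0; Z[23]=0
i=24: i≥r, start 0; Z[24]=0
i=25: i≥r, start 0; Z[25]=0
i=26: i≥r, start 0; Z[26]=0
i=27: i≥r, start 0; Z[27]=0
i=28: i≥r, start 0; Z[28]=1 grow→box=[28,29)
i=29: i≥r, start 0; Z[29]=2 grow→box=[29,31)
i=30: min(r-i=1, Z[1]=0)=0; Z[30]=0
i=31: i≥r, start 0; Z[31]=0
i=32: i≥r, start 0; Z[32]=0
i=33: i≥r, start 0; Z[33]=0
i=34: i≥r, start 0; Z[34]=0
i=35: i≥r, start 0; Z[35]=1 grow→box=[35,36)
i=36: i≥r, start 0; Z[36]=1 grow→box=[36,37)
i=37: i≥r, start 0; Z[37]=0

[38, 0, 0, 0, 0, 0, 0, 0, 0, 0, 2, 0, 1, 0, 1, 0, 0, 0, 0, 0, 2, 0, 0, 0, 0, 0, 0, 0, 1, 2, 0, 0, 0, 0, 0, 1, 1, 0]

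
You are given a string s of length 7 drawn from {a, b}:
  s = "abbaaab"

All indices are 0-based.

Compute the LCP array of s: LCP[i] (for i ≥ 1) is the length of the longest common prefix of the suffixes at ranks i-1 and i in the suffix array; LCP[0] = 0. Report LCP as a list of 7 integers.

[0, 2, 1, 2, 0, 1, 1]

rank | idx | suffix
   0 |   3 | aaab
   1 |   4 | aab
   2 |   5 | ab
   3 |   0 | abbaaab
   4 |   6 | b
   5 |   2 | baaab
   6 |   1 | bbaaab

SA = [3, 4, 5, 0, 6, 2, 1]
[i] adj suffixes → lcp
  [1] 3/4 → 2 ('aa')
  [2] 4/5 → 1 ('a')
  [3] 5/0 → 2 ('ab')
  [4] 0/6 → 0 ('')
  [5] 6/2 → 1 ('b')
  [6] 2/1 → 1 ('b')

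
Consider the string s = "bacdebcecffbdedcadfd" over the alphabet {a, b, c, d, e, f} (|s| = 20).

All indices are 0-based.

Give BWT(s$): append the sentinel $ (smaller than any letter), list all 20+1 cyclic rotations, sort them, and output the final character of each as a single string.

rank  rotation               last
    0  $bacdebcecffbdedcadfd  d
    1  acdebcecffbdedcadfd$b  b
    2  adfd$bacdebcecffbdedc  c
    3  bacdebcecffbdedcadfd$  $
    4  bcecffbdedcadfd$bacde  e
    5  bdedcadfd$bacdebcecff  f
    6  cadfd$bacdebcecffbded  d
    7  cdebcecffbdedcadfd$ba  a
    8  cecffbdedcadfd$bacdeb  b
    9  cffbdedcadfd$bacdebce  e
   10  d$bacdebcecffbdedcadf  f
   11  dcadfd$bacdebcecffbde  e
   12  debcecffbdedcadfd$bac  c
   13  dedcadfd$bacdebcecffb  b
   14  dfd$bacdebcecffbdedca  a
   15  ebcecffbdedcadfd$bacd  d
   16  ecffbdedcadfd$bacdebc  c
   17  edcadfd$bacdebcecffbd  d
   18  fbdedcadfd$bacdebcecf  f
   19  fd$bacdebcecffbdedcad  d
   20  ffbdedcadfd$bacdebcec  c

dbc$efdabefecbadcdfdc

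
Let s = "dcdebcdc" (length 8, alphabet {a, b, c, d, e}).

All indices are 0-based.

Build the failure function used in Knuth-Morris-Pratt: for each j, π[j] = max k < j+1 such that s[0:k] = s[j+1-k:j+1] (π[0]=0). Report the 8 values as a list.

[0, 0, 1, 0, 0, 0, 1, 2]

π[0] = 0
j=1 s[j]='c': π[1]=0 (border '')
j=2 s[j]='d': π[2]=1 (border 'd')
j=3 s[j]='e': k: 1→0; π[3]=0 (border '')
j=4 s[j]='b': π[4]=0 (border '')
j=5 s[j]='c': π[5]=0 (border '')
j=6 s[j]='d': π[6]=1 (border 'd')
j=7 s[j]='c': π[7]=2 (border 'dc')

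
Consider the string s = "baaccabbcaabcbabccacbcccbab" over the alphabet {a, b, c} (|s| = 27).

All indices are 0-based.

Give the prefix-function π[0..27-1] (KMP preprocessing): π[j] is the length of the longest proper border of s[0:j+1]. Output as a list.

[0, 0, 0, 0, 0, 0, 1, 1, 0, 0, 0, 1, 0, 1, 2, 1, 0, 0, 0, 0, 1, 0, 0, 0, 1, 2, 1]

π[0] = 0
j=1 s[j]='a': π[1]=0 (border '')
j=2 s[j]='a': π[2]=0 (border '')
j=3 s[j]='c': π[3]=0 (border '')
j=4 s[j]='c': π[4]=0 (border '')
j=5 s[j]='a': π[5]=0 (border '')
j=6 s[j]='b': π[6]=1 (border 'b')
j=7 s[j]='b': k: 1→0; π[7]=1 (border 'b')
j=8 s[j]='c': k: 1→0; π[8]=0 (border '')
j=9 s[j]='a': π[9]=0 (border '')
j=10 s[j]='a': π[10]=0 (border '')
j=11 s[j]='b': π[11]=1 (border 'b')
j=12 s[j]='c': k: 1→0; π[12]=0 (border '')
j=13 s[j]='b': π[13]=1 (border 'b')
j=14 s[j]='a': π[14]=2 (border 'ba')
j=15 s[j]='b': k: 2→0; π[15]=1 (border 'b')
j=16 s[j]='c': k: 1→0; π[16]=0 (border '')
j=17 s[j]='c': π[17]=0 (border '')
j=18 s[j]='a': π[18]=0 (border '')
j=19 s[j]='c': π[19]=0 (border '')
j=20 s[j]='b': π[20]=1 (border 'b')
j=21 s[j]='c': k: 1→0; π[21]=0 (border '')
j=22 s[j]='c': π[22]=0 (border '')
j=23 s[j]='c': π[23]=0 (border '')
j=24 s[j]='b': π[24]=1 (border 'b')
j=25 s[j]='a': π[25]=2 (border 'ba')
j=26 s[j]='b': k: 2→0; π[26]=1 (border 'b')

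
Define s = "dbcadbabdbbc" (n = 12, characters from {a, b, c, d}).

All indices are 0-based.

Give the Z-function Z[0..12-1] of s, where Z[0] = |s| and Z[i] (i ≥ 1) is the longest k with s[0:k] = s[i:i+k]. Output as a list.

Z[0]=12
i=1: outside box; Z[1]=0
i=2: outside box; Z[2]=0
i=3: outside box; Z[3]=0
i=4: outside box; Z[4]=2 extend→box=[4,6)
i=5: min(r-i=1, Z[1]=0)=0; Z[5]=0
i=6: outside box; Z[6]=0
i=7: outside box; Z[7]=0
i=8: outside box; Z[8]=2 extend→box=[8,10)
i=9: min(r-i=1, Z[1]=0)=0; Z[9]=0
i=10: outside box; Z[10]=0
i=11: outside box; Z[11]=0

[12, 0, 0, 0, 2, 0, 0, 0, 2, 0, 0, 0]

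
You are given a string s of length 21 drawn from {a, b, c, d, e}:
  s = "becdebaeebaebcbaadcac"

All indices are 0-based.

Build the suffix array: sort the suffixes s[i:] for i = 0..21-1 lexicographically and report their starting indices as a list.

sorted suffixes:
  #0 SA[0]=15  'aadcac'
  #1 SA[1]=19  'ac'
  #2 SA[2]=16  'adcac'
  #3 SA[3]=10  'aebcbaadcac'
  #4 SA[4]=6  'aeebaebcbaadcac'
  #5 SA[5]=14  'baadcac'
  #6 SA[6]=9  'baebcbaadcac'
  #7 SA[7]=5  'baeebaebcbaadcac'
  #8 SA[8]=12  'bcbaadcac'
  #9 SA[9]=0  'becdebaeebaebcbaadcac'
  #10 SA[10]=20  'c'
  #11 SA[11]=18  'cac'
  #12 SA[12]=13  'cbaadcac'
  #13 SA[13]=2  'cdebaeebaebcbaadcac'
  #14 SA[14]=17  'dcac'
  #15 SA[15]=3  'debaeebaebcbaadcac'
  #16 SA[16]=8  'ebaebcbaadcac'
  #17 SA[17]=4  'ebaeebaebcbaadcac'
  #18 SA[18]=11  'ebcbaadcac'
  #19 SA[19]=1  'ecdebaeebaebcbaadcac'
  #20 SA[20]=7  'eebaebcbaadcac'

[15, 19, 16, 10, 6, 14, 9, 5, 12, 0, 20, 18, 13, 2, 17, 3, 8, 4, 11, 1, 7]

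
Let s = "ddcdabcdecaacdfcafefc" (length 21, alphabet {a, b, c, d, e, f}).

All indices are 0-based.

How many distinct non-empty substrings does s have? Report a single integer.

rank→(start, suffix):
  0 → (10, 'aacdfcafefc')
  1 → (4, 'abcdecaacdfcafefc')
  2 → (11, 'acdfcafefc')
  3 → (16, 'afefc')
  4 → (5, 'bcdecaacdfcafefc')
  5 → (20, 'c')
  6 → (9, 'caacdfcafefc')
  7 → (15, 'cafefc')
  8 → (2, 'cdabcdecaacdfcafefc')
  9 → (6, 'cdecaacdfcafefc')
  10 → (12, 'cdfcafefc')
  11 → (3, 'dabcdecaacdfcafefc')
  12 → (1, 'dcdabcdecaacdfcafefc')
  13 → (0, 'ddcdabcdecaacdfcafefc')
  14 → (7, 'decaacdfcafefc')
  15 → (13, 'dfcafefc')
  16 → (8, 'ecaacdfcafefc')
  17 → (18, 'efc')
  18 → (19, 'fc')
  19 → (14, 'fcafefc')
  20 → (17, 'fefc')

SA = [10, 4, 11, 16, 5, 20, 9, 15, 2, 6, 12, 3, 1, 0, 7, 13, 8, 18, 19, 14, 17]
[i] adj suffixes → lcp
  [1] 10/4 → 1 ('a')
  [2] 4/11 → 1 ('a')
  [3] 11/16 → 1 ('a')
  [4] 16/5 → 0 ('')
  [5] 5/20 → 0 ('')
  [6] 20/9 → 1 ('c')
  [7] 9/15 → 2 ('ca')
  [8] 15/2 → 1 ('c')
  [9] 2/6 → 2 ('cd')
  [10] 6/12 → 2 ('cd')
  [11] 12/3 → 0 ('')
  [12] 3/1 → 1 ('d')
  [13] 1/0 → 1 ('d')
  [14] 0/7 → 1 ('d')
  [15] 7/13 → 1 ('d')
  [16] 13/8 → 0 ('')
  [17] 8/18 → 1 ('e')
  [18] 18/19 → 0 ('')
  [19] 19/14 → 2 ('fc')
  [20] 14/17 → 1 ('f')

n(n+1)/2 = 21·22/2 = 231
Σ LCP = 0 + 1 + 1 + 1 + 0 + 0 + 1 + 2 + 1 + 2 + 2 + 0 + 1 + 1 + 1 + 1 + 0 + 1 + 0 + 2 + 1 = 19
distinct = 231 − 19 = 212

212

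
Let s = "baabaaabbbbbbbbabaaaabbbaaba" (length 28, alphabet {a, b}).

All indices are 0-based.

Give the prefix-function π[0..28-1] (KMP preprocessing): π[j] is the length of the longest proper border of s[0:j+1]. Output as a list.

[0, 0, 0, 1, 2, 3, 0, 1, 1, 1, 1, 1, 1, 1, 1, 2, 1, 2, 3, 0, 0, 1, 1, 1, 2, 3, 4, 5]

π[0] = 0
j=1 s[j]='a': π[1]=0 (border '')
j=2 s[j]='a': π[2]=0 (border '')
j=3 s[j]='b': π[3]=1 (border 'b')
j=4 s[j]='a': π[4]=2 (border 'ba')
j=5 s[j]='a': π[5]=3 (border 'baa')
j=6 s[j]='a': k: 3→0; π[6]=0 (border '')
j=7 s[j]='b': π[7]=1 (border 'b')
j=8 s[j]='b': k: 1→0; π[8]=1 (border 'b')
j=9 s[j]='b': k: 1→0; π[9]=1 (border 'b')
j=10 s[j]='b': k: 1→0; π[10]=1 (border 'b')
j=11 s[j]='b': k: 1→0; π[11]=1 (border 'b')
j=12 s[j]='b': k: 1→0; π[12]=1 (border 'b')
j=13 s[j]='b': k: 1→0; π[13]=1 (border 'b')
j=14 s[j]='b': k: 1→0; π[14]=1 (border 'b')
j=15 s[j]='a': π[15]=2 (border 'ba')
j=16 s[j]='b': k: 2→0; π[16]=1 (border 'b')
j=17 s[j]='a': π[17]=2 (border 'ba')
j=18 s[j]='a': π[18]=3 (border 'baa')
j=19 s[j]='a': k: 3→0; π[19]=0 (border '')
j=20 s[j]='a': π[20]=0 (border '')
j=21 s[j]='b': π[21]=1 (border 'b')
j=22 s[j]='b': k: 1→0; π[22]=1 (border 'b')
j=23 s[j]='b': k: 1→0; π[23]=1 (border 'b')
j=24 s[j]='a': π[24]=2 (border 'ba')
j=25 s[j]='a': π[25]=3 (border 'baa')
j=26 s[j]='b': π[26]=4 (border 'baab')
j=27 s[j]='a': π[27]=5 (border 'baaba')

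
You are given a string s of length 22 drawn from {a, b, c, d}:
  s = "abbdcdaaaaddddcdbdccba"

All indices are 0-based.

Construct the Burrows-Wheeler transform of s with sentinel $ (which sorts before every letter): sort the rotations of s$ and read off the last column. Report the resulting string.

abdaa$acadbcdddccbbddda

rank  rotation                 last
    0  $abbdcdaaaaddddcdbdccba  a
    1  a$abbdcdaaaaddddcdbdccb  b
    2  aaaaddddcdbdccba$abbdcd  d
    3  aaaddddcdbdccba$abbdcda  a
    4  aaddddcdbdccba$abbdcdaa  a
    5  abbdcdaaaaddddcdbdccba$  $
    6  addddcdbdccba$abbdcdaaa  a
    7  ba$abbdcdaaaaddddcdbdcc  c
    8  bbdcdaaaaddddcdbdccba$a  a
    9  bdccba$abbdcdaaaaddddcd  d
   10  bdcdaaaaddddcdbdccba$ab  b
   11  cba$abbdcdaaaaddddcdbdc  c
   12  ccba$abbdcdaaaaddddcdbd  d
   13  cdaaaaddddcdbdccba$abbd  d
   14  cdbdccba$abbdcdaaaadddd  d
   15  daaaaddddcdbdccba$abbdc  c
   16  dbdccba$abbdcdaaaaddddc  c
   17  dccba$abbdcdaaaaddddcdb  b
   18  dcdaaaaddddcdbdccba$abb  b
   19  dcdbdccba$abbdcdaaaaddd  d
   20  ddcdbdccba$abbdcdaaaadd  d
   21  dddcdbdccba$abbdcdaaaad  d
   22  ddddcdbdccba$abbdcdaaaa  a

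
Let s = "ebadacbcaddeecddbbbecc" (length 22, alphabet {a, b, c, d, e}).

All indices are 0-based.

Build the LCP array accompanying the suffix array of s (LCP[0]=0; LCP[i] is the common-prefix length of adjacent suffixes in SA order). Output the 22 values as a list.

sorted suffixes:
  #0 SA[0]=4  'acbcaddeecddbbbecc'
  #1 SA[1]=2  'adacbcaddeecddbbbecc'
  #2 SA[2]=8  'addeecddbbbecc'
  #3 SA[3]=1  'badacbcaddeecddbbbecc'
  #4 SA[4]=16  'bbbecc'
  #5 SA[5]=17  'bbecc'
  #6 SA[6]=6  'bcaddeecddbbbecc'
  #7 SA[7]=18  'becc'
  #8 SA[8]=21  'c'
  #9 SA[9]=7  'caddeecddbbbecc'
  #10 SA[10]=5  'cbcaddeecddbbbecc'
  #11 SA[11]=20  'cc'
  #12 SA[12]=13  'cddbbbecc'
  #13 SA[13]=3  'dacbcaddeecddbbbecc'
  #14 SA[14]=15  'dbbbecc'
  #15 SA[15]=14  'ddbbbecc'
  #16 SA[16]=9  'ddeecddbbbecc'
  #17 SA[17]=10  'deecddbbbecc'
  #18 SA[18]=0  'ebadacbcaddeecddbbbecc'
  #19 SA[19]=19  'ecc'
  #20 SA[20]=12  'ecddbbbecc'
  #21 SA[21]=11  'eecddbbbecc'

SA = [4, 2, 8, 1, 16, 17, 6, 18, 21, 7, 5, 20, 13, 3, 15, 14, 9, 10, 0, 19, 12, 11]
rank  pair      lcp
   1  s[4:],s[2:]  1  'a'
   2  s[2:],s[8:]  2  'ad'
   3  s[8:],s[1:]  0  ''
   4  s[1:],s[16:]  1  'b'
   5  s[16:],s[17:]  2  'bb'
   6  s[17:],s[6:]  1  'b'
   7  s[6:],s[18:]  1  'b'
   8  s[18:],s[21:]  0  ''
   9  s[21:],s[7:]  1  'c'
  10  s[7:],s[5:]  1  'c'
  11  s[5:],s[20:]  1  'c'
  12  s[20:],s[13:]  1  'c'
  13  s[13:],s[3:]  0  ''
  14  s[3:],s[15:]  1  'd'
  15  s[15:],s[14:]  1  'd'
  16  s[14:],s[9:]  2  'dd'
  17  s[9:],s[10:]  1  'd'
  18  s[10:],s[0:]  0  ''
  19  s[0:],s[19:]  1  'e'
  20  s[19:],s[12:]  2  'ec'
  21  s[12:],s[11:]  1  'e'

[0, 1, 2, 0, 1, 2, 1, 1, 0, 1, 1, 1, 1, 0, 1, 1, 2, 1, 0, 1, 2, 1]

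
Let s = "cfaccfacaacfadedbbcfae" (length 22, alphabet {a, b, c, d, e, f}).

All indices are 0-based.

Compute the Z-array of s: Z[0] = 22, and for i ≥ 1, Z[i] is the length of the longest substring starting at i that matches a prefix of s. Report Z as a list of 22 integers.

[22, 0, 0, 1, 4, 0, 0, 1, 0, 0, 3, 0, 0, 0, 0, 0, 0, 0, 3, 0, 0, 0]

Z[0]=22
i=1: fresh scan; Z[1]=0
i=2: fresh scan; Z[2]=0
i=3: fresh scan; Z[3]=1 extend→box=[3,4)
i=4: fresh scan; Z[4]=4 extend→box=[4,8)
i=5: min(r-i=3, Z[1]=0)=0; Z[5]=0
i=6: min(r-i=2, Z[2]=0)=0; Z[6]=0
i=7: min(r-i=1, Z[3]=1)=1; Z[7]=1
i=8: fresh scan; Z[8]=0
i=9: fresh scan; Z[9]=0
i=10: fresh scan; Z[10]=3 extend→box=[10,13)
i=11: min(r-i=2, Z[1]=0)=0; Z[11]=0
i=12: min(r-i=1, Z[2]=0)=0; Z[12]=0
i=13: fresh scan; Z[13]=0
i=14: fresh scan; Z[14]=0
i=15: fresh scan; Z[15]=0
i=16: fresh scan; Z[16]=0
i=17: fresh scan; Z[17]=0
i=18: fresh scan; Z[18]=3 extend→box=[18,21)
i=19: min(r-i=2, Z[1]=0)=0; Z[19]=0
i=20: min(r-i=1, Z[2]=0)=0; Z[20]=0
i=21: fresh scan; Z[21]=0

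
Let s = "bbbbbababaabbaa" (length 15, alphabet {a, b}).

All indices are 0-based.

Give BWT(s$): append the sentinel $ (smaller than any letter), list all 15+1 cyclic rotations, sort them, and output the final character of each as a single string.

rank  rotation          last
    0  $bbbbbababaabbaa  a
    1  a$bbbbbababaabba  a
    2  aa$bbbbbababaabb  b
    3  aabbaa$bbbbbabab  b
    4  abaabbaa$bbbbbab  b
    5  ababaabbaa$bbbbb  b
    6  abbaa$bbbbbababa  a
    7  baa$bbbbbababaab  b
    8  baabbaa$bbbbbaba  a
    9  babaabbaa$bbbbba  a
   10  bababaabbaa$bbbb  b
   11  bbaa$bbbbbababaa  a
   12  bbababaabbaa$bbb  b
   13  bbbababaabbaa$bb  b
   14  bbbbababaabbaa$b  b
   15  bbbbbababaabbaa$  $

aabbbbabaababbb$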